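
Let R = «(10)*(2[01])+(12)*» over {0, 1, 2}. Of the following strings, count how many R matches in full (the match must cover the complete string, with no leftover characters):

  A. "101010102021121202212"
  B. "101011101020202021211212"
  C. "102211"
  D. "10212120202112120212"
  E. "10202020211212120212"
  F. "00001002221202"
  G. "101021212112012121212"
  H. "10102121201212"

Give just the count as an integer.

A → no match
B → no match
C → no match
D → no match
E → no match
F → no match
G → no match
H → match
Total matched: 1

1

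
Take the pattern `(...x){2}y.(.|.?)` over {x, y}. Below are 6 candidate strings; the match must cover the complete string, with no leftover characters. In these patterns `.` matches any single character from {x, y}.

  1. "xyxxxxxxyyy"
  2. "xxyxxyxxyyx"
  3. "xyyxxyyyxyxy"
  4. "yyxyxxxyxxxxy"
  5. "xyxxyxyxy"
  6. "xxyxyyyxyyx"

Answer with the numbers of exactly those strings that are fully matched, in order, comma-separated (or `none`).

1 → match
2 → match
3 → no match
4 → no match
5 → no match
6 → match

1, 2, 6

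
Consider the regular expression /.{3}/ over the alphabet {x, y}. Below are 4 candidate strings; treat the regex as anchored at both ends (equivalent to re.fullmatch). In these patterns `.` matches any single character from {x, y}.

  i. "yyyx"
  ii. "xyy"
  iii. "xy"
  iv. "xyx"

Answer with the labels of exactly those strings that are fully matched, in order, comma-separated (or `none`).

ii, iv

i → no match
ii → match
iii → no match
iv → match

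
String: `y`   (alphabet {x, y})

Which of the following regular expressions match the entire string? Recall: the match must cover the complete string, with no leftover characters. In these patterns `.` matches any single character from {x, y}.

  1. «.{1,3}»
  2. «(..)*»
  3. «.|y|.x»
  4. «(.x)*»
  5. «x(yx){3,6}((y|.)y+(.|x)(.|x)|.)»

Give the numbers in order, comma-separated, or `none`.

1 → match
2 → no match
3 → match
4 → no match
5 → no match — must start with `xyx`

1, 3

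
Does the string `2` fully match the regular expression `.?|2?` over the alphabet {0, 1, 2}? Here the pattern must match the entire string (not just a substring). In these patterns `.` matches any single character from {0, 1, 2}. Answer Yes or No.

Yes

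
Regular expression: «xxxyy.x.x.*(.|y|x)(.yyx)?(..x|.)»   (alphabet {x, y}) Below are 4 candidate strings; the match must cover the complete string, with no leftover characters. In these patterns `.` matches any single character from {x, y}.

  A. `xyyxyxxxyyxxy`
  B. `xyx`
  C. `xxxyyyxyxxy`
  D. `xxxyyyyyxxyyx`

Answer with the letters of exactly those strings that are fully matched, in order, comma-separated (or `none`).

C

A → no match — must start with `xxxyy`
B → no match — must start with `xxxyy`
C → match
D → no match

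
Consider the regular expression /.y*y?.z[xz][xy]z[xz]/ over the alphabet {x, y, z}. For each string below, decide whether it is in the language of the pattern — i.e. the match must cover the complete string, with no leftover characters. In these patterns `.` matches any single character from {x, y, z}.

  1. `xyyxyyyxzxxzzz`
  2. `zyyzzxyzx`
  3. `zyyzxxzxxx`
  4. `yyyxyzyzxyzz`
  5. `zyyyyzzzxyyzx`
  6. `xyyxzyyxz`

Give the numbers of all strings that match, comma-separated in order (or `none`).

1 → no match
2 → match
3 → no match
4 → no match
5 → no match
6 → no match

2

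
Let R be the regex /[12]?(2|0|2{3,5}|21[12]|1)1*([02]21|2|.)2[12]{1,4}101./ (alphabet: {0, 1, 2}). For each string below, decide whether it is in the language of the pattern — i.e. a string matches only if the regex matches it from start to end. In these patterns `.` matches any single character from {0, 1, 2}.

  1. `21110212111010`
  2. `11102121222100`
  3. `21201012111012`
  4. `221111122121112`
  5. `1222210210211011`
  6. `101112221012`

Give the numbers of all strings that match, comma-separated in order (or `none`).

1 → match
2 → no match
3 → no match
4 → no match
5 → no match
6 → match

1, 6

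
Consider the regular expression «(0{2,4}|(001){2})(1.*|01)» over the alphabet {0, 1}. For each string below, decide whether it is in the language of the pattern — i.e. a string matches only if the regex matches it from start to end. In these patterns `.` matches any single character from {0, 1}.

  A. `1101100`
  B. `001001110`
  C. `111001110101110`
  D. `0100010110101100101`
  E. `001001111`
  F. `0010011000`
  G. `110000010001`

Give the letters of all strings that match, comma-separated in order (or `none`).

B, E, F

A. `1101100` → no match
B. `001001110` → match
C → no match
D → no match
E. `001001111` → match
F. `0010011000` → match
G. `110000010001` → no match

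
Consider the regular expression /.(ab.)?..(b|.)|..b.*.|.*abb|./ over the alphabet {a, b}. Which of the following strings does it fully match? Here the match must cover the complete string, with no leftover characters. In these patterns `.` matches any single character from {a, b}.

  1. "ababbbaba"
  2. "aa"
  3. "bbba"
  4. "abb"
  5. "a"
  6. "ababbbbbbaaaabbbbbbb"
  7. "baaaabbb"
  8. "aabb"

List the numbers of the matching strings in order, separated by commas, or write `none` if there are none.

3, 4, 5, 8

1 → no match
2 → no match
3 → match
4 → match
5 → match
6 → no match
7 → no match
8 → match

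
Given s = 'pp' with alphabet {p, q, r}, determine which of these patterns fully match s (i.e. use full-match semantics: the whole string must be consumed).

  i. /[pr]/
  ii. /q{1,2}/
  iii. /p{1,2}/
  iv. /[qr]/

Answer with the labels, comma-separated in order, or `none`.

i → no match
ii → no match — must start with 'q'
iii → match
iv → no match

iii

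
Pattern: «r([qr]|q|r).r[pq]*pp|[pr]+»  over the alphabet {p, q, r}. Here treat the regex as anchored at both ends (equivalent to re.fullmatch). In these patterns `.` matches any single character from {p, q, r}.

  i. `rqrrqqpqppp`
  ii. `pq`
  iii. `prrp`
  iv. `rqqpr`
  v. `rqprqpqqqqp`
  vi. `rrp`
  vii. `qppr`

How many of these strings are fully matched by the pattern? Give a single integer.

3

i. `rqrrqqpqppp` → match
ii. `pq` → no match
iii. `prrp` → match
iv. `rqqpr` → no match
v. `rqprqpqqqqp` → no match
vi. `rrp` → match
vii. `qppr` → no match
Total matched: 3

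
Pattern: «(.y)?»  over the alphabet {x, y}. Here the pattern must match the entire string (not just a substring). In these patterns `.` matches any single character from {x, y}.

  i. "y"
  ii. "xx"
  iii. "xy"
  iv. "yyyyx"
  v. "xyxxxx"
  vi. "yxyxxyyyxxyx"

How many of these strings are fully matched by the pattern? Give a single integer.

1

i → no match
ii → no match
iii → match
iv → no match
v → no match
vi → no match
Total matched: 1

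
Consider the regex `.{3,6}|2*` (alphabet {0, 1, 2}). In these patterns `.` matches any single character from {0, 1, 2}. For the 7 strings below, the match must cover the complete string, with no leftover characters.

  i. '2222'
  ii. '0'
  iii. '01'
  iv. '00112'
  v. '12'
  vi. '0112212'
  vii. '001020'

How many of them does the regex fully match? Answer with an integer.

i. '2222' → match
ii. '0' → no match
iii. '01' → no match
iv. '00112' → match
v. '12' → no match
vi. '0112212' → no match
vii. '001020' → match
Total matched: 3

3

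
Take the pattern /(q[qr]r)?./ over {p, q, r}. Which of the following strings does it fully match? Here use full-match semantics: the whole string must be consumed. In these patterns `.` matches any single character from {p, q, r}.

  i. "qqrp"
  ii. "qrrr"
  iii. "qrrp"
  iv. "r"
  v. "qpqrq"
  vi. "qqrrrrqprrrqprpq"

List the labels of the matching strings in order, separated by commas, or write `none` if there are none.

i, ii, iii, iv

i → match
ii → match
iii → match
iv → match
v → no match
vi → no match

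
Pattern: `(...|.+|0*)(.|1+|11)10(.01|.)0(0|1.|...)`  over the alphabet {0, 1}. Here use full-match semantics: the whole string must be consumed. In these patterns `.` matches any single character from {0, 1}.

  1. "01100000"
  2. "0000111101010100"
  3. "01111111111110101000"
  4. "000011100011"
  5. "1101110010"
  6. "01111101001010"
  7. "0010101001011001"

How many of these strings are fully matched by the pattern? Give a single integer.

1. "01100000" → no match
2 → match
3 → no match
4. "000011100011" → match
5. "1101110010" → no match
6 → no match
7 → no match
Total matched: 2

2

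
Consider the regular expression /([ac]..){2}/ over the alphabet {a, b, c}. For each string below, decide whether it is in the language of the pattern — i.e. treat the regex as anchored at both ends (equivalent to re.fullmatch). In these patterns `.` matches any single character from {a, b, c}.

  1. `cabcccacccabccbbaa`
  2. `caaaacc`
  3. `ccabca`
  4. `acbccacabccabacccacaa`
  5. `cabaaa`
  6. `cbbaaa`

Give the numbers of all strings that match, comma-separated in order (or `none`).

1 → no match
2 → no match
3 → no match
4 → no match
5 → match
6 → match

5, 6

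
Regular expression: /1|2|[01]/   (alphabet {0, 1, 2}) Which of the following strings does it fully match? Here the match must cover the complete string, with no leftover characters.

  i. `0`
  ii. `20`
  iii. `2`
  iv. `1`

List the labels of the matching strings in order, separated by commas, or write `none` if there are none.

i, iii, iv

i → match
ii → no match
iii → match
iv → match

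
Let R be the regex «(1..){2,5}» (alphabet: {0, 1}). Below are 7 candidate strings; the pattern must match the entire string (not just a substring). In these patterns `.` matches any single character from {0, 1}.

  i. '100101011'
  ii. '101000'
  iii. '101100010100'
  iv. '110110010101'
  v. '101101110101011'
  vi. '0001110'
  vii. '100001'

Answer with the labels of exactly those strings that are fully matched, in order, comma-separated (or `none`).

none

i. '100101011' → no match
ii. '101000' → no match
iii. '101100010100' → no match
iv. '110110010101' → no match
v → no match
vi. '0001110' → no match — must start with '1'
vii. '100001' → no match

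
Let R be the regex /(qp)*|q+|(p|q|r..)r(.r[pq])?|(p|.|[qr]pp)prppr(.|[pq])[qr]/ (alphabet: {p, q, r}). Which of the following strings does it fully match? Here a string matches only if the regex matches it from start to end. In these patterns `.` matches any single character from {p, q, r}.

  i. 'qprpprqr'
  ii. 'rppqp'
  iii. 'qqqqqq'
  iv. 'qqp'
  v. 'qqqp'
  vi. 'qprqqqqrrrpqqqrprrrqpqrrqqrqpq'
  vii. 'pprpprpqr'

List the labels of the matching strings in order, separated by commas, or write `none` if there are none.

i → match
ii → no match
iii → match
iv → no match
v → no match
vi → no match
vii → no match

i, iii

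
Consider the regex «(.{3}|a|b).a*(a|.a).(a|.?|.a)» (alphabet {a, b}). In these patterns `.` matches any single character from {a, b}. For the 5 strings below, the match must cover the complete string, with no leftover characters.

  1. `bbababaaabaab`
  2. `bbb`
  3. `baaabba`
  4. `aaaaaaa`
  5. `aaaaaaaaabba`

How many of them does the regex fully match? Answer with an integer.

3

1 → no match
2 → no match
3 → match
4 → match
5 → match
Total matched: 3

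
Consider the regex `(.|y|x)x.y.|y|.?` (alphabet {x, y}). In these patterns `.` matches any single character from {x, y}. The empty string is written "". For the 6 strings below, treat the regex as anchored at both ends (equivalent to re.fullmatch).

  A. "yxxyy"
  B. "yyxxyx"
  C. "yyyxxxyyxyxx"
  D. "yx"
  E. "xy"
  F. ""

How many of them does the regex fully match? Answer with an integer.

2

A. "yxxyy" → match
B. "yyxxyx" → no match
C. "yyyxxxyyxyxx" → no match
D. "yx" → no match
E. "xy" → no match
F. "" → match
Total matched: 2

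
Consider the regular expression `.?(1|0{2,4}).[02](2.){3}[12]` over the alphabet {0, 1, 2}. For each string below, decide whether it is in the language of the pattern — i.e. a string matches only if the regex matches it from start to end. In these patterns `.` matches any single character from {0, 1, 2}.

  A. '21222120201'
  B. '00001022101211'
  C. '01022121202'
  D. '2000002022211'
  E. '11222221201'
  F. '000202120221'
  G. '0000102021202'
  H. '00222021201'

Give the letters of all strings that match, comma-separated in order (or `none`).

A. '21222120201' → match
B → no match
C. '01022121202' → match
D → match
E. '11222221201' → match
F. '000202120221' → match
G → match
H. '00222021201' → match

A, C, D, E, F, G, H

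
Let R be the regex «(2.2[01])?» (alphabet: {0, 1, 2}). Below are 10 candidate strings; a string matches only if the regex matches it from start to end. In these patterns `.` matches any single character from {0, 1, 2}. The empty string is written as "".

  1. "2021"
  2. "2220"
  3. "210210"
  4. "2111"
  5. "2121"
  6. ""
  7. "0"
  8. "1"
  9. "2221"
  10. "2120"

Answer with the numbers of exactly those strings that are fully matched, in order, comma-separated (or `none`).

1 → match
2 → match
3 → no match
4 → no match
5 → match
6 → match
7 → no match
8 → no match
9 → match
10 → match

1, 2, 5, 6, 9, 10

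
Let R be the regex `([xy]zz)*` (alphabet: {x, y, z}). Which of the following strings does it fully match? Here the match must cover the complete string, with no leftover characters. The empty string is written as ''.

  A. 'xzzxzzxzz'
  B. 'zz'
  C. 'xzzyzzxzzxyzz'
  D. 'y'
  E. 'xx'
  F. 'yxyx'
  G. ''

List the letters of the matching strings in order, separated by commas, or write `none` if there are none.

A, G

A. 'xzzxzzxzz' → match
B. 'zz' → no match
C → no match
D. 'y' → no match
E. 'xx' → no match
F. 'yxyx' → no match
G. '' → match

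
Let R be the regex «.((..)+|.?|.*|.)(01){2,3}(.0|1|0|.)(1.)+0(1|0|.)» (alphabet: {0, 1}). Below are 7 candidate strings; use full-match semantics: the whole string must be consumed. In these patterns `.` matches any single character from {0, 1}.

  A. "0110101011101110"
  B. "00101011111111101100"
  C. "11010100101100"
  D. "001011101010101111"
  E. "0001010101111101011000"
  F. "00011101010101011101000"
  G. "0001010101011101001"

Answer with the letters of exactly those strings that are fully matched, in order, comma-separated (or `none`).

A → no match
B → match
C → match
D → no match
E → no match
F → match
G → match

B, C, F, G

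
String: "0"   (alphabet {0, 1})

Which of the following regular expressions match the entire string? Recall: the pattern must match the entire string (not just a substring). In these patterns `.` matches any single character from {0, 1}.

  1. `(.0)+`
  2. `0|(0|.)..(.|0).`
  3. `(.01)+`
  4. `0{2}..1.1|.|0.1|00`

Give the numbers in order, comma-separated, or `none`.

1 → no match
2 → match
3 → no match — must end with "01"
4 → match

2, 4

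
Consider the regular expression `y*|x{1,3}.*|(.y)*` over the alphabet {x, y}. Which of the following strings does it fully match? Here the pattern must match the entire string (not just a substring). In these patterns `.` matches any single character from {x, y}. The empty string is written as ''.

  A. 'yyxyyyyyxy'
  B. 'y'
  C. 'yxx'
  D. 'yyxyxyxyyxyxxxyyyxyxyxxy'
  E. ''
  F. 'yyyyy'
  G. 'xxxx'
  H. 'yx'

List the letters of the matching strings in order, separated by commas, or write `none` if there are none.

A → match
B → match
C → no match
D → no match
E → match
F → match
G → match
H → no match

A, B, E, F, G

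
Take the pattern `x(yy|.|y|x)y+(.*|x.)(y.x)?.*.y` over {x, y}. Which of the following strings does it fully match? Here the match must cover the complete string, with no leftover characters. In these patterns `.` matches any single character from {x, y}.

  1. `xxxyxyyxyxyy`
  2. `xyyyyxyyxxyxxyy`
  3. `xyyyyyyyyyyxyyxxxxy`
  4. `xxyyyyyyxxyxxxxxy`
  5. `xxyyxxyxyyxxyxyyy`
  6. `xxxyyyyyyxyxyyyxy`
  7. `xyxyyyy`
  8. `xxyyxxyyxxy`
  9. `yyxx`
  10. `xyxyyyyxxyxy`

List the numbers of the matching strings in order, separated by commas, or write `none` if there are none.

1. `xxxyxyyxyxyy` → no match
2 → match
3 → match
4 → match
5 → match
6 → no match
7. `xyxyyyy` → no match
8. `xxyyxxyyxxy` → match
9. `yyxx` → no match — must start with `x`
10. `xyxyyyyxxyxy` → no match

2, 3, 4, 5, 8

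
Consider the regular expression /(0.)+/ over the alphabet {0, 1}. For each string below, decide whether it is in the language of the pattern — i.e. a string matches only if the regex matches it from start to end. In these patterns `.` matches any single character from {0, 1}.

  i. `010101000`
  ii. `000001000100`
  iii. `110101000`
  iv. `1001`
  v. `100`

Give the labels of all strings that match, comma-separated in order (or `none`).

ii

i → no match
ii → match
iii → no match — must start with `0`
iv → no match — must start with `0`
v → no match — must start with `0`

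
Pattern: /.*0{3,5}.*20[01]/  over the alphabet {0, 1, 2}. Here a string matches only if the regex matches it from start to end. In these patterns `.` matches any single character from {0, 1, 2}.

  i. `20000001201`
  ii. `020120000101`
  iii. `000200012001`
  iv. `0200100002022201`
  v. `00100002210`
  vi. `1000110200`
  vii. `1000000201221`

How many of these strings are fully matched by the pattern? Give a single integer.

3

i → match
ii → no match
iii → no match
iv → match
v → no match
vi → match
vii → no match
Total matched: 3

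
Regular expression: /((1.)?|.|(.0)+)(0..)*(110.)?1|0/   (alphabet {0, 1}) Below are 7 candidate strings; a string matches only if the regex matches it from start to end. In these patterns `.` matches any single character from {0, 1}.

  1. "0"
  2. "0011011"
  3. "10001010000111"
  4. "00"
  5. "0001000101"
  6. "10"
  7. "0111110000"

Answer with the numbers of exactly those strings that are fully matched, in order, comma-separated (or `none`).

1, 2, 3

1 → match
2 → match
3 → match
4 → no match
5 → no match
6 → no match
7 → no match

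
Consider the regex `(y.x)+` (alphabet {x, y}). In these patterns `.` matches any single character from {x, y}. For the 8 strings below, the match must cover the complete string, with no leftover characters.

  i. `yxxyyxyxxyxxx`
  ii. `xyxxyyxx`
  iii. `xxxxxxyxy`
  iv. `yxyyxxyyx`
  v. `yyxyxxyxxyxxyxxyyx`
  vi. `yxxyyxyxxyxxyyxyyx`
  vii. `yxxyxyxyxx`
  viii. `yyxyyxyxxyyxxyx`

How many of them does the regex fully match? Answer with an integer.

i → no match
ii → no match — must start with `y`
iii → no match — must start with `y`
iv → no match
v → match
vi → match
vii → no match
viii → no match
Total matched: 2

2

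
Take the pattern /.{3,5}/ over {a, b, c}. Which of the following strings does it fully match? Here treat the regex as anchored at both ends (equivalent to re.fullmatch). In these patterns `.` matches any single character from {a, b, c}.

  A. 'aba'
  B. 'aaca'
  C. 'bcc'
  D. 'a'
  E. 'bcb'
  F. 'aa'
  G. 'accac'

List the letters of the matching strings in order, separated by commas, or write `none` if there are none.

A → match
B → match
C → match
D → no match
E → match
F → no match
G → match

A, B, C, E, G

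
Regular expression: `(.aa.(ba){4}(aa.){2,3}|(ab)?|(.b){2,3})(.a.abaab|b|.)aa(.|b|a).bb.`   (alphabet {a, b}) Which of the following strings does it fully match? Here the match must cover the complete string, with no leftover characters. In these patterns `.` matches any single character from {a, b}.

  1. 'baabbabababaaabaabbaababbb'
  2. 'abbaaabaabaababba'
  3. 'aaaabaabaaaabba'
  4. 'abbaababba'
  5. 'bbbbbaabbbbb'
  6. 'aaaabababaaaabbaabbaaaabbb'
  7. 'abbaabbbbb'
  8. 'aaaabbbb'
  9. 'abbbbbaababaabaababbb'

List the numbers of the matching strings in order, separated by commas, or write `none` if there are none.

1, 2, 3, 4, 5, 7, 8, 9

1 → match
2 → match
3 → match
4. 'abbaababba' → match
5. 'bbbbbaabbbbb' → match
6 → no match
7. 'abbaabbbbb' → match
8. 'aaaabbbb' → match
9 → match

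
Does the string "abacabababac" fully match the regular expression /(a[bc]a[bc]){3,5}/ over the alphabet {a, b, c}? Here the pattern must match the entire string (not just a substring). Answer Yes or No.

Yes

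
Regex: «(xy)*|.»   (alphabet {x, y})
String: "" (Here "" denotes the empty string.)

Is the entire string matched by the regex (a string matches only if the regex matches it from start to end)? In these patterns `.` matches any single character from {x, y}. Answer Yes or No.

Yes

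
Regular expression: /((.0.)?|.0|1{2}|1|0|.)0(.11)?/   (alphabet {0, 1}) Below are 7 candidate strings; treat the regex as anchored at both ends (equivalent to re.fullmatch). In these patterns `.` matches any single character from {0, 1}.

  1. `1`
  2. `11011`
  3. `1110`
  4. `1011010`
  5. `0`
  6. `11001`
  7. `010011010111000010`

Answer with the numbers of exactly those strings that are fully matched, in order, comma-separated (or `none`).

1. `1` → no match
2. `11011` → no match
3. `1110` → no match
4. `1011010` → no match
5. `0` → match
6. `11001` → no match
7 → no match

5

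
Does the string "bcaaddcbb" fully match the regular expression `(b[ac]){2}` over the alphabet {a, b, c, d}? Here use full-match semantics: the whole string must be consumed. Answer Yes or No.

No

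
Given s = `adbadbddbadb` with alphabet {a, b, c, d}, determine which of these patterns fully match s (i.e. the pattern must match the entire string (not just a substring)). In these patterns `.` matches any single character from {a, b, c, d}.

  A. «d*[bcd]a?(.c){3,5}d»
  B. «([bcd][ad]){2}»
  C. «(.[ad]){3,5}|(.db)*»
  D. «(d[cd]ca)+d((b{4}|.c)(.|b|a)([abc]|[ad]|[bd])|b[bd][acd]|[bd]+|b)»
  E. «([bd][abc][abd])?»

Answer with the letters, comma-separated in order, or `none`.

C

A → no match — must end with `cd`
B → no match
C → match
D → no match — must start with `d`
E → no match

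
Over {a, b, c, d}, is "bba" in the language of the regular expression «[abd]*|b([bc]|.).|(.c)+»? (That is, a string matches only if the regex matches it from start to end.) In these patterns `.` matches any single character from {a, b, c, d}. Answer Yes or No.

Yes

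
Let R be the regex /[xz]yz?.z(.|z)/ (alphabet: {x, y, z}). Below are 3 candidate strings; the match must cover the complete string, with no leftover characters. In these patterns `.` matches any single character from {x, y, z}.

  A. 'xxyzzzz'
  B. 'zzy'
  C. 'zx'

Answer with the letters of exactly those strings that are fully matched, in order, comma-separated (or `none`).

none

A → no match
B → no match
C → no match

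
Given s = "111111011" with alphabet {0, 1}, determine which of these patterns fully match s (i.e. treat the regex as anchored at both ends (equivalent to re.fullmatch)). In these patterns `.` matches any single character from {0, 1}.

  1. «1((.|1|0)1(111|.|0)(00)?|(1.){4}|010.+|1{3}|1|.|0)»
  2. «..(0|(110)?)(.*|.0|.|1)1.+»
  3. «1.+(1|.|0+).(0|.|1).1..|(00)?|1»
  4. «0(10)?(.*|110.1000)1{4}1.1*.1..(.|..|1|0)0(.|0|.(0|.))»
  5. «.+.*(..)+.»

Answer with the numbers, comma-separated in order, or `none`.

1 → match
2 → match
3 → no match
4 → no match — must start with "0"
5 → match

1, 2, 5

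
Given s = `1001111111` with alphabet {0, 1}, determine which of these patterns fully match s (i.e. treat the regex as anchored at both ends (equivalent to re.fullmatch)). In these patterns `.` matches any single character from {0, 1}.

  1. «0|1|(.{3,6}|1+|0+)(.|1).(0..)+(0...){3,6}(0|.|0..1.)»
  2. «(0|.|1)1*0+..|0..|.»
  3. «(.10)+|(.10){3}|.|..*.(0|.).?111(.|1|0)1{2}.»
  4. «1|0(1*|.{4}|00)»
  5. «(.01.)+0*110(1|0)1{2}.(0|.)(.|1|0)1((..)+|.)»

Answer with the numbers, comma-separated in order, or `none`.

3

1 → no match
2 → no match
3 → match
4 → no match
5 → no match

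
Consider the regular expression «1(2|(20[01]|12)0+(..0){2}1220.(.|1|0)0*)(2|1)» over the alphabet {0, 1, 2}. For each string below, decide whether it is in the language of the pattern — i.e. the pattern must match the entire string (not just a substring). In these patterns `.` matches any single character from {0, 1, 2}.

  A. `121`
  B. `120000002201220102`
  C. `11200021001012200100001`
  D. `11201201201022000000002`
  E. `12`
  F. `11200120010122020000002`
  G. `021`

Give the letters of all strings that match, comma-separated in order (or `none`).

A, B, C, F

A. `121` → match
B → match
C → match
D → no match
E. `12` → no match
F → match
G. `021` → no match — must start with `1`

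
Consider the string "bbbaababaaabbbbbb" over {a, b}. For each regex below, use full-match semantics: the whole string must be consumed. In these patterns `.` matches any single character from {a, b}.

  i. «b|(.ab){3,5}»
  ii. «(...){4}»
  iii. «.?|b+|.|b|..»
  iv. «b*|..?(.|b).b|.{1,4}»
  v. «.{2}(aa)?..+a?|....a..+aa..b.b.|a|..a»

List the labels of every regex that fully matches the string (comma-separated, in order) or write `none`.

i → no match
ii → no match
iii → no match
iv → no match
v → match

v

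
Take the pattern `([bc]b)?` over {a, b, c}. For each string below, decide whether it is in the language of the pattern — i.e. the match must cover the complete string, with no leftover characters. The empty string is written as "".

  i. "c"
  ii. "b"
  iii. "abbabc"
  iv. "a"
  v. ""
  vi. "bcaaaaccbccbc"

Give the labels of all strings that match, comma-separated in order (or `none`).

v

i → no match
ii → no match
iii → no match
iv → no match
v → match
vi → no match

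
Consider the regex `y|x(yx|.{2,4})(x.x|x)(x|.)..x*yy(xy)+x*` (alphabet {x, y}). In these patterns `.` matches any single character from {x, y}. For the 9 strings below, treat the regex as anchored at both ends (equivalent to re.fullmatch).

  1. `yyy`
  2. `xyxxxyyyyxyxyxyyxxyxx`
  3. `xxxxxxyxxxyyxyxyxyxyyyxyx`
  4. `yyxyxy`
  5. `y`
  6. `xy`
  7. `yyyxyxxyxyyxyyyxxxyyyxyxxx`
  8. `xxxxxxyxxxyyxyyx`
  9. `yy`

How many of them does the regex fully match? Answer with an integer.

1 → no match
2 → no match
3 → no match
4 → no match
5 → match
6 → no match
7 → no match
8 → no match
9 → no match
Total matched: 1

1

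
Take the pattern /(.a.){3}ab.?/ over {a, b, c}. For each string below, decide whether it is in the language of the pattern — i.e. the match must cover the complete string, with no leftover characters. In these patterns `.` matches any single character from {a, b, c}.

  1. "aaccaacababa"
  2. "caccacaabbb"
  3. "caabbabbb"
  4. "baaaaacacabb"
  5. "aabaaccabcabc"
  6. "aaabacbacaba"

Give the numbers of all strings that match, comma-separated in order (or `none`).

1, 4, 6

1 → match
2 → no match
3 → no match
4 → match
5 → no match
6 → match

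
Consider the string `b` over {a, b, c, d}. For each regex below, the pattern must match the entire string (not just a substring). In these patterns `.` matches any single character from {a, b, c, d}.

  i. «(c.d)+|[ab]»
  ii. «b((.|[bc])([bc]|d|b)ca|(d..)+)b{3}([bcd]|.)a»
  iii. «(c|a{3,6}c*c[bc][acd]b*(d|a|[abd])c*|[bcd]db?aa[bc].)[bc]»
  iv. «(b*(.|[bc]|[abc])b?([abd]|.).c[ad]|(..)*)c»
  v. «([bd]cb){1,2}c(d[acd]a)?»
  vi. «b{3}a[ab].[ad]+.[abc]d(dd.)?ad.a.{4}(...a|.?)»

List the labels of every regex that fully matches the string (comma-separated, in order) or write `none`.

i

i → match
ii → no match — must end with `a`
iii → no match
iv → no match — must end with `c`
v → no match
vi → no match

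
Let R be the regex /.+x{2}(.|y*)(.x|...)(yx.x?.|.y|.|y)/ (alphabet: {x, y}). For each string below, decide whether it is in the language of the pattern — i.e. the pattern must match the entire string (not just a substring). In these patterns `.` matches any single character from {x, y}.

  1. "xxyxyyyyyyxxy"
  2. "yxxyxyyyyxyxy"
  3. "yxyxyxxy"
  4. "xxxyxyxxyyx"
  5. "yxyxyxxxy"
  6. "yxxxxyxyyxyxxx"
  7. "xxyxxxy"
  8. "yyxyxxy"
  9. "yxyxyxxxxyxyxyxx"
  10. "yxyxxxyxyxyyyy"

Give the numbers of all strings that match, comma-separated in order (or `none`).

1 → no match
2 → no match
3 → no match
4 → no match
5 → no match
6 → no match
7 → no match
8 → no match
9 → match
10 → no match

9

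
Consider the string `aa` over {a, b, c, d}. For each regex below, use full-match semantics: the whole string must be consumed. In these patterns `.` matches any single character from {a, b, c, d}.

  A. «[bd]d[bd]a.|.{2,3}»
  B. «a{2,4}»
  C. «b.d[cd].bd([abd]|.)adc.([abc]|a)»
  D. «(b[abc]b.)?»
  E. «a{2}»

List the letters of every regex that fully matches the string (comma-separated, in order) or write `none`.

A → match
B → match
C → no match — must start with `b`
D → no match
E → match

A, B, E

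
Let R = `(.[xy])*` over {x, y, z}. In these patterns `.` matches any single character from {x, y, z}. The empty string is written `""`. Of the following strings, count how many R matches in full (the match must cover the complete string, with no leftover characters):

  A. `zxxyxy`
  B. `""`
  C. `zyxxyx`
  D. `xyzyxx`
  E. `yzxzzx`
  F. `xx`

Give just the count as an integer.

5

A → match
B → match
C → match
D → match
E → no match
F → match
Total matched: 5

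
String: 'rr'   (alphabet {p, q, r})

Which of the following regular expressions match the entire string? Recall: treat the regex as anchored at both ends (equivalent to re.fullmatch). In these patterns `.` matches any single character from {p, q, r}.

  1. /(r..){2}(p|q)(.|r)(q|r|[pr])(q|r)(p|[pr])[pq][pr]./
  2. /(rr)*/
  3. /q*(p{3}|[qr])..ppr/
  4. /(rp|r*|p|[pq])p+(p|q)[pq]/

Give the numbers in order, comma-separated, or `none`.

2

1 → no match
2 → match
3 → no match — must end with 'ppr'
4 → no match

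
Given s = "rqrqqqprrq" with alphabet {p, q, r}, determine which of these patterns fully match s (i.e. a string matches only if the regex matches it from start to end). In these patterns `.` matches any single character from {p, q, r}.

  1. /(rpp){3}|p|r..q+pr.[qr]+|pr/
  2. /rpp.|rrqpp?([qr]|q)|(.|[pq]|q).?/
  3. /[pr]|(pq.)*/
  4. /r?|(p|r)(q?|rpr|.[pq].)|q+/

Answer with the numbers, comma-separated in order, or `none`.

1 → match
2 → no match
3 → no match
4 → no match

1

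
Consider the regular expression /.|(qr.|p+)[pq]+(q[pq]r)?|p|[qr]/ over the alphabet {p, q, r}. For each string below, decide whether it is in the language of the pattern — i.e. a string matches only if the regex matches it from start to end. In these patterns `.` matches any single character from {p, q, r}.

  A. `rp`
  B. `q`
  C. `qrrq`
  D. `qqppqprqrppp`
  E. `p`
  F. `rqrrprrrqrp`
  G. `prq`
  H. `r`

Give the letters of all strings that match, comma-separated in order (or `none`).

A → no match
B → match
C → match
D → no match
E → match
F → no match
G → no match
H → match

B, C, E, H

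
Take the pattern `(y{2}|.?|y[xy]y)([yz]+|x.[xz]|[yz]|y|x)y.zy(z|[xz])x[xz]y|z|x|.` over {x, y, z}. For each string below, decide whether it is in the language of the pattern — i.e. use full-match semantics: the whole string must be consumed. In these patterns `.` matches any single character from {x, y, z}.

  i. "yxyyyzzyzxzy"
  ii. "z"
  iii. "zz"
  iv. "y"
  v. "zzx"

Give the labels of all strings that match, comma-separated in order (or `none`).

i, ii, iv

i → match
ii → match
iii → no match
iv → match
v → no match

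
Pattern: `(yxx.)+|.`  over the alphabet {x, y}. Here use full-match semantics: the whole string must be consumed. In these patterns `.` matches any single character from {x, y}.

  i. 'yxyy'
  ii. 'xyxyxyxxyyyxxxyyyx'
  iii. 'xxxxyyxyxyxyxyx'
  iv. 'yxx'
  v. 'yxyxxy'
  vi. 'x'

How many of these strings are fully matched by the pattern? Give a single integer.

i → no match
ii → no match
iii → no match
iv → no match
v → no match
vi → match
Total matched: 1

1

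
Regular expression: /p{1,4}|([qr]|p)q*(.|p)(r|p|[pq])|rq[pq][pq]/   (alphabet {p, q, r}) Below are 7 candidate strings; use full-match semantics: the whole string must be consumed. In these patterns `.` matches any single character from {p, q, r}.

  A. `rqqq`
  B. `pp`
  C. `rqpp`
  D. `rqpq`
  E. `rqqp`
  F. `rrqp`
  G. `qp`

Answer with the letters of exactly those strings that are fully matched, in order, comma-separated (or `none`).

A → match
B → match
C → match
D → match
E → match
F → no match
G → no match

A, B, C, D, E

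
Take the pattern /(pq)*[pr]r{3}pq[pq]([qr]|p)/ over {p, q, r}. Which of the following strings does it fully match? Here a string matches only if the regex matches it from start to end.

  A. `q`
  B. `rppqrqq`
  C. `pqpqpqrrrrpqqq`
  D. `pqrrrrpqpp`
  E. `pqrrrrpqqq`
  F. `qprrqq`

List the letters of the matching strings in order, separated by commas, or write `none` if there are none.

A → no match
B → no match
C → match
D → match
E → match
F → no match

C, D, E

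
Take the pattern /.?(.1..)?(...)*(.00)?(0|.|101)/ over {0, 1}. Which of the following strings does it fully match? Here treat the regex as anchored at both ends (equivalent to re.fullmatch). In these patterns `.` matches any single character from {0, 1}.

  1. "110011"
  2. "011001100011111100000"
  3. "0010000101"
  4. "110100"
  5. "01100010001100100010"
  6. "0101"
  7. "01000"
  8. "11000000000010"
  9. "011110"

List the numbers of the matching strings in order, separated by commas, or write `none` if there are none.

2, 3, 5, 6, 7, 8, 9

1 → no match
2 → match
3 → match
4 → no match
5 → match
6 → match
7 → match
8 → match
9 → match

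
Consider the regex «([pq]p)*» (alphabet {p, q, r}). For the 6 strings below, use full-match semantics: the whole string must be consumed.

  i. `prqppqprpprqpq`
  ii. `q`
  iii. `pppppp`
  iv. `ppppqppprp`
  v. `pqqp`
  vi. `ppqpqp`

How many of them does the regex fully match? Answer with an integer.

i → no match
ii. `q` → no match
iii. `pppppp` → match
iv. `ppppqppprp` → no match
v. `pqqp` → no match
vi. `ppqpqp` → match
Total matched: 2

2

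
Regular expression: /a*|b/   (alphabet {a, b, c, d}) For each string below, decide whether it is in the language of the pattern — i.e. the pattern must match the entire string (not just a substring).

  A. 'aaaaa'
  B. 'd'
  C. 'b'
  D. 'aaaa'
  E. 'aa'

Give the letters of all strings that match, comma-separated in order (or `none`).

A, C, D, E

A → match
B → no match
C → match
D → match
E → match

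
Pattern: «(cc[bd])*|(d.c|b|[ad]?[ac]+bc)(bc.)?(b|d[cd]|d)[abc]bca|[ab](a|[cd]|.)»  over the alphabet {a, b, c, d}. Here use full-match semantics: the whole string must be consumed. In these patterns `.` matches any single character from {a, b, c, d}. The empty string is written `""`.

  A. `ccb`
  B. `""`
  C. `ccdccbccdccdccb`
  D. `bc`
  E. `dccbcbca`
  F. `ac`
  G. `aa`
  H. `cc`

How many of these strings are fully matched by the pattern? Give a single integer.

A. `ccb` → match
B. `""` → match
C → match
D. `bc` → match
E. `dccbcbca` → match
F. `ac` → match
G. `aa` → match
H. `cc` → no match
Total matched: 7

7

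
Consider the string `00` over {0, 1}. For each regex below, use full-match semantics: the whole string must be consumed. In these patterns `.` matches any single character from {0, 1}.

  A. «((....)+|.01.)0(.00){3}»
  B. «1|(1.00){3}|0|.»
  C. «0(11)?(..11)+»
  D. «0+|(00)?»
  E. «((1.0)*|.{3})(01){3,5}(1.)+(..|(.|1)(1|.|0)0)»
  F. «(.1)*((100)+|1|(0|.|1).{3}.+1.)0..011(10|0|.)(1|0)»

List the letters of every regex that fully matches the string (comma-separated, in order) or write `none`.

A → no match
B → no match
C → no match — must end with `11`
D → match
E → no match
F → no match

D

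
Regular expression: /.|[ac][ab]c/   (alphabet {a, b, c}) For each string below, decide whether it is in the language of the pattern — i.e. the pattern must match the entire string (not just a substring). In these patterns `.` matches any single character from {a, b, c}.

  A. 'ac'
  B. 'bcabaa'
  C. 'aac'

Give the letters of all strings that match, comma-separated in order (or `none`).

C

A → no match
B → no match
C → match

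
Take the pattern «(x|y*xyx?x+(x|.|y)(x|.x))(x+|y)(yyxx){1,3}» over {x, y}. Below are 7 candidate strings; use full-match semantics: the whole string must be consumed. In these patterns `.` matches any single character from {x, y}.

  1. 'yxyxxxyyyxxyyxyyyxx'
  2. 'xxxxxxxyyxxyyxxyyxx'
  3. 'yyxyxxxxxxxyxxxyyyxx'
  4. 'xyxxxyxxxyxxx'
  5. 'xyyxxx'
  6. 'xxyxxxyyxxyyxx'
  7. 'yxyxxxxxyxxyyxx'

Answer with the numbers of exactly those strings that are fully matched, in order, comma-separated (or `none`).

1 → no match
2 → match
3 → no match
4 → no match — must end with 'yyxx'
5 → no match — must end with 'yyxx'
6 → no match
7 → match

2, 7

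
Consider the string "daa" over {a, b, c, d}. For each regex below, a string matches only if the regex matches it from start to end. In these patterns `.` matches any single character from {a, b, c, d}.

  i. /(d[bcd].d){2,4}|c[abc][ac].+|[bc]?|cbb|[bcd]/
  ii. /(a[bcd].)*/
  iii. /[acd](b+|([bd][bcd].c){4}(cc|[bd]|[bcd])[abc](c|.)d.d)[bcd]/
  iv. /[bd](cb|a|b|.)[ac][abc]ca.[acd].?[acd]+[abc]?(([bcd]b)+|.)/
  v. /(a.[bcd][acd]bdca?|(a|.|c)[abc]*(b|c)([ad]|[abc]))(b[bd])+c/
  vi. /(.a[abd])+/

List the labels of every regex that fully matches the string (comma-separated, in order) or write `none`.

vi

i → no match
ii → no match
iii → no match
iv → no match
v → no match — must end with "c"
vi → match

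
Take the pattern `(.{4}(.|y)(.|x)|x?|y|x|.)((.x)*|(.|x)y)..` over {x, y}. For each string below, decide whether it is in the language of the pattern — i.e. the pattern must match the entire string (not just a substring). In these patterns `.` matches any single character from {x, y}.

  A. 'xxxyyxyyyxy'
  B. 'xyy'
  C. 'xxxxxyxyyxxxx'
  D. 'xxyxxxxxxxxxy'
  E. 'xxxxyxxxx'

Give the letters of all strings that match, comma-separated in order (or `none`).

A → no match
B → match
C → no match
D → no match
E → no match

B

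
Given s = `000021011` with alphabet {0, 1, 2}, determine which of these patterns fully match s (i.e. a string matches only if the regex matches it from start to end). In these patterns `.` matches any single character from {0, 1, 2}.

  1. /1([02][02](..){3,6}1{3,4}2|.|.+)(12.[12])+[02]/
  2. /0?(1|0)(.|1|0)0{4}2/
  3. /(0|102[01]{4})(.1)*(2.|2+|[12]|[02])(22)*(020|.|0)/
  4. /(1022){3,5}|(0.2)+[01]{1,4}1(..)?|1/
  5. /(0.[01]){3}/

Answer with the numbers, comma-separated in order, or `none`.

5

1 → no match — must start with `1`
2 → no match — must end with `02`
3 → no match
4 → no match
5 → match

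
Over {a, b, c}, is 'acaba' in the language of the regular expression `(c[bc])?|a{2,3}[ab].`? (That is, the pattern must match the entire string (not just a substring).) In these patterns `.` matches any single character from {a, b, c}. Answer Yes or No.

No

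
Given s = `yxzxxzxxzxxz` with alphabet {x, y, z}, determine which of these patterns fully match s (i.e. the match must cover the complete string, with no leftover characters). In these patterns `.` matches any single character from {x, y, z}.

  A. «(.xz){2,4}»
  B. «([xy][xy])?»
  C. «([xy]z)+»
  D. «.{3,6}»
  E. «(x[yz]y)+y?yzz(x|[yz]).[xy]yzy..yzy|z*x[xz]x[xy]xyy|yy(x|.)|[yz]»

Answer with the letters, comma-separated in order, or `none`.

A

A → match
B → no match
C → no match
D → no match
E → no match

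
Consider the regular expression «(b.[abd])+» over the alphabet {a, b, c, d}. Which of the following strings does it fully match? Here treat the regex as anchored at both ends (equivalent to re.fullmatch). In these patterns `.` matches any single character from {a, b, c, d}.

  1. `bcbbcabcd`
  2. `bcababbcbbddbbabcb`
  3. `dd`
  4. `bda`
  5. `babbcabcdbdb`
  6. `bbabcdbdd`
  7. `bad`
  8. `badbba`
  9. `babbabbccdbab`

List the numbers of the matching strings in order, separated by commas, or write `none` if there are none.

1, 2, 4, 5, 6, 7, 8

1 → match
2 → match
3 → no match — must start with `b`
4 → match
5 → match
6 → match
7 → match
8 → match
9 → no match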